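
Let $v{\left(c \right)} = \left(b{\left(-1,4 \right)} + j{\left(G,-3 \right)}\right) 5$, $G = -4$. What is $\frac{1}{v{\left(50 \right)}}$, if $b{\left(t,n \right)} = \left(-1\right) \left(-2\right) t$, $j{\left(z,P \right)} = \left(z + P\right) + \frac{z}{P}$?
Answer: $- \frac{3}{115} \approx -0.026087$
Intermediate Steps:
$j{\left(z,P \right)} = P + z + \frac{z}{P}$ ($j{\left(z,P \right)} = \left(P + z\right) + \frac{z}{P} = P + z + \frac{z}{P}$)
$b{\left(t,n \right)} = 2 t$
$v{\left(c \right)} = - \frac{115}{3}$ ($v{\left(c \right)} = \left(2 \left(-1\right) - \left(7 - \frac{4}{3}\right)\right) 5 = \left(-2 - \frac{17}{3}\right) 5 = \left(- \frac{23}{3}\right) 5 = - \frac{115}{3}$)
$\frac{1}{v{\left(50 \right)}} = \frac{1}{- \frac{115}{3}} = - \frac{3}{115}$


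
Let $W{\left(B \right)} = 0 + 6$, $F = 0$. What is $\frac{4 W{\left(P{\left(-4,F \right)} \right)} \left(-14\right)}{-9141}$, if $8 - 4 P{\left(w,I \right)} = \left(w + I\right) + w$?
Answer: $\frac{112}{3047} \approx 0.036757$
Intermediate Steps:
$P{\left(w,I \right)} = 2 - \frac{w}{2} - \frac{I}{4}$ ($P{\left(w,I \right)} = 2 - \frac{\left(w + I\right) + w}{4} = 2 - \frac{\left(I + w\right) + w}{4} = 2 - \frac{I + 2 w}{4} = 2 - \left(\frac{w}{2} + \frac{I}{4}\right) = 2 - \frac{w}{2} - \frac{I}{4}$)
$W{\left(B \right)} = 6$
$\frac{4 W{\left(P{\left(-4,F \right)} \right)} \left(-14\right)}{-9141} = \frac{4 \cdot 6 \left(-14\right)}{-9141} = 24 \left(-14\right) \left(- \frac{1}{9141}\right) = \left(-336\right) \left(- \frac{1}{9141}\right) = \frac{112}{3047}$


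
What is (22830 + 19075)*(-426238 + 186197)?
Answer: -10058918105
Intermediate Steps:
(22830 + 19075)*(-426238 + 186197) = 41905*(-240041) = -10058918105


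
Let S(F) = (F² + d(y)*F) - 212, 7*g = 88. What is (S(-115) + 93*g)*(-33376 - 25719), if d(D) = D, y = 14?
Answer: -5200655475/7 ≈ -7.4295e+8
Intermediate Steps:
g = 88/7 (g = (⅐)*88 = 88/7 ≈ 12.571)
S(F) = -212 + F² + 14*F (S(F) = (F² + 14*F) - 212 = -212 + F² + 14*F)
(S(-115) + 93*g)*(-33376 - 25719) = ((-212 + (-115)² + 14*(-115)) + 93*(88/7))*(-33376 - 25719) = ((-212 + 13225 - 1610) + 8184/7)*(-59095) = (11403 + 8184/7)*(-59095) = (88005/7)*(-59095) = -5200655475/7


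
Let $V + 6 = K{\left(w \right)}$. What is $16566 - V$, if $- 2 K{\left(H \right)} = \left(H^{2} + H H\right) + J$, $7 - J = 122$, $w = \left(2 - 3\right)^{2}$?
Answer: $\frac{33031}{2} \approx 16516.0$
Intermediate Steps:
$w = 1$ ($w = \left(-1\right)^{2} = 1$)
$J = -115$ ($J = 7 - 122 = -115$)
$K{\left(H \right)} = \frac{115}{2} - H^{2}$ ($K{\left(H \right)} = - \frac{\left(H^{2} + H H\right) - 115}{2} = - \frac{\left(H^{2} + H^{2}\right) - 115}{2} = - \frac{2 H^{2} - 115}{2} = - \frac{-115 + 2 H^{2}}{2} = \frac{115}{2} - H^{2}$)
$V = \frac{101}{2}$ ($V = -6 + \left(\frac{115}{2} - 1^{2}\right) = -6 + \left(\frac{115}{2} - 1\right) = -6 + \frac{113}{2} = \frac{101}{2} \approx 50.5$)
$16566 - V = 16566 - \frac{101}{2} = \frac{33031}{2}$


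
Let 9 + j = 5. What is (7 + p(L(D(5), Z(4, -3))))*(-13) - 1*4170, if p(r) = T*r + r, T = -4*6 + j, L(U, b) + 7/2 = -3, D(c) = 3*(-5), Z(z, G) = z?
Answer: -13085/2 ≈ -6542.5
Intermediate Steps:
D(c) = -15
L(U, b) = -13/2 (L(U, b) = -7/2 - 3 = -13/2)
j = -4 (j = -9 + 5 = -4)
T = -28 (T = -4*6 - 4 = -24 - 4 = -28)
p(r) = -27*r (p(r) = -28*r + r = -27*r)
(7 + p(L(D(5), Z(4, -3))))*(-13) - 1*4170 = (7 - 27*(-13/2))*(-13) - 1*4170 = (7 + 351/2)*(-13) - 4170 = (365/2)*(-13) - 4170 = -4745/2 - 4170 = -13085/2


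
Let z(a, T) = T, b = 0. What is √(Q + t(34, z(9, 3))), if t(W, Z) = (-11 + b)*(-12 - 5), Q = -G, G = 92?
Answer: √95 ≈ 9.7468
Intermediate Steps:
Q = -92 (Q = -1*92 = -92)
t(W, Z) = 187 (t(W, Z) = (-11 + 0)*(-12 - 5) = -11*(-17) = 187)
√(Q + t(34, z(9, 3))) = √(-92 + 187) = √95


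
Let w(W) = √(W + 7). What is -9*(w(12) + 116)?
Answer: -1044 - 9*√19 ≈ -1083.2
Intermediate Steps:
w(W) = √(7 + W)
-9*(w(12) + 116) = -9*(√(7 + 12) + 116) = -9*(√19 + 116) = -9*(116 + √19) = -1044 - 9*√19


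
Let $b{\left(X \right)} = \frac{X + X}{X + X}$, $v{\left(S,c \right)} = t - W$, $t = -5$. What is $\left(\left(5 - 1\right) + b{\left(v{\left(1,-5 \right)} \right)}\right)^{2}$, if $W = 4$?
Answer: $25$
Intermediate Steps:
$v{\left(S,c \right)} = -9$ ($v{\left(S,c \right)} = -5 - 4 = -9$)
$b{\left(X \right)} = 1$ ($b{\left(X \right)} = \frac{2 X}{2 X} = 2 X \frac{1}{2 X} = 1$)
$\left(\left(5 - 1\right) + b{\left(v{\left(1,-5 \right)} \right)}\right)^{2} = \left(\left(5 - 1\right) + 1\right)^{2} = \left(4 + 1\right)^{2} = 5^{2} = 25$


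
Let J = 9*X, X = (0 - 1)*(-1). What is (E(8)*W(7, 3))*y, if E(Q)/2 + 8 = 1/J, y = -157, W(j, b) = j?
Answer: 156058/9 ≈ 17340.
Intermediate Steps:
X = 1 (X = -1*(-1) = 1)
J = 9 (J = 9*1 = 9)
E(Q) = -142/9 (E(Q) = -16 + 2/9 = -142/9)
(E(8)*W(7, 3))*y = -142/9*7*(-157) = -994/9*(-157) = 156058/9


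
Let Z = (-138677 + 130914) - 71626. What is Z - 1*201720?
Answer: -281109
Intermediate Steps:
Z = -79389 (Z = -7763 - 71626 = -79389)
Z - 1*201720 = -79389 - 1*201720 = -79389 - 201720 = -281109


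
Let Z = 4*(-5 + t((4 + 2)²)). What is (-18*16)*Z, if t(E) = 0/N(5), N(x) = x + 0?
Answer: 5760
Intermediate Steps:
N(x) = x
t(E) = 0 (t(E) = 0/5 = 0*(⅕) = 0)
Z = -20 (Z = 4*(-5 + 0) = 4*(-5) = -20)
(-18*16)*Z = -18*16*(-20) = -288*(-20) = 5760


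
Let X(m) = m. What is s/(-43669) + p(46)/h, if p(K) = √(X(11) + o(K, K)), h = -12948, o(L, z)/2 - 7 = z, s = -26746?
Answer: 26746/43669 - √13/4316 ≈ 0.61164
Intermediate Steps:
o(L, z) = 14 + 2*z
p(K) = √(25 + 2*K) (p(K) = √(11 + (14 + 2*K)) = √(25 + 2*K))
s/(-43669) + p(46)/h = -26746/(-43669) + √(25 + 2*46)/(-12948) = -26746*(-1/43669) + √(25 + 92)*(-1/12948) = 26746/43669 + √117*(-1/12948) = 26746/43669 + (3*√13)*(-1/12948) = 26746/43669 - √13/4316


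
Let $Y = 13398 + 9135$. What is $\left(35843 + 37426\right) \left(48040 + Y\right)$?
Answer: $5170813137$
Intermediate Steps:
$Y = 22533$
$\left(35843 + 37426\right) \left(48040 + Y\right) = \left(35843 + 37426\right) \left(48040 + 22533\right) = 73269 \cdot 70573 = 5170813137$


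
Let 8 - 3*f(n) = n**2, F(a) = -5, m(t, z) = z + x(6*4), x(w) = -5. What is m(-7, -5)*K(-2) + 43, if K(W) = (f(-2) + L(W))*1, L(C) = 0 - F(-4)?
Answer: -61/3 ≈ -20.333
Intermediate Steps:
m(t, z) = -5 + z (m(t, z) = z - 5 = -5 + z)
L(C) = 5 (L(C) = 0 - 1*(-5) = 0 + 5 = 5)
f(n) = 8/3 - n**2/3
K(W) = 19/3 (K(W) = ((8/3 - 1/3*(-2)**2) + 5)*1 = ((8/3 - 1/3*4) + 5)*1 = ((8/3 - 4/3) + 5)*1 = (4/3 + 5)*1 = (19/3)*1 = 19/3)
m(-7, -5)*K(-2) + 43 = (-5 - 5)*(19/3) + 43 = -10*19/3 + 43 = -190/3 + 43 = -61/3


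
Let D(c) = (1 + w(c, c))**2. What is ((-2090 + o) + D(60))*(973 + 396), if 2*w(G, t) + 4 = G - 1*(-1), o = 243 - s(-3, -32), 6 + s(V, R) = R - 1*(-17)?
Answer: -5233687/4 ≈ -1.3084e+6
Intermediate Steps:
s(V, R) = 11 + R (s(V, R) = -6 + (R - 1*(-17)) = -6 + (R + 17) = -6 + (17 + R) = 11 + R)
o = 264 (o = 243 - (11 - 32) = 243 - 1*(-21) = 243 + 21 = 264)
w(G, t) = -3/2 + G/2 (w(G, t) = -2 + (G - 1*(-1))/2 = -2 + (G + 1)/2 = -2 + (1 + G)/2 = -2 + (1/2 + G/2) = -3/2 + G/2)
D(c) = (-1/2 + c/2)**2 (D(c) = (1 + (-3/2 + c/2))**2 = (-1/2 + c/2)**2)
((-2090 + o) + D(60))*(973 + 396) = ((-2090 + 264) + (-1 + 60)**2/4)*(973 + 396) = (-1826 + (1/4)*59**2)*1369 = (-1826 + (1/4)*3481)*1369 = (-1826 + 3481/4)*1369 = -3823/4*1369 = -5233687/4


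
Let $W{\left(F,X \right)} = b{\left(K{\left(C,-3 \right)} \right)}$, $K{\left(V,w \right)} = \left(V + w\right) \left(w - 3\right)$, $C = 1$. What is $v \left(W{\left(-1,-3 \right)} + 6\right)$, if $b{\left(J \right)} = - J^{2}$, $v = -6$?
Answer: $828$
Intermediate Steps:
$K{\left(V,w \right)} = \left(-3 + w\right) \left(V + w\right)$ ($K{\left(V,w \right)} = \left(V + w\right) \left(-3 + w\right) = \left(-3 + w\right) \left(V + w\right)$)
$W{\left(F,X \right)} = -144$ ($W{\left(F,X \right)} = - \left(\left(-3\right)^{2} - 3 - -9 + 1 \left(-3\right)\right)^{2} = - \left(9 - 3 + 9 - 3\right)^{2} = - 12^{2} = \left(-1\right) 144 = -144$)
$v \left(W{\left(-1,-3 \right)} + 6\right) = - 6 \left(-144 + 6\right) = \left(-6\right) \left(-138\right) = 828$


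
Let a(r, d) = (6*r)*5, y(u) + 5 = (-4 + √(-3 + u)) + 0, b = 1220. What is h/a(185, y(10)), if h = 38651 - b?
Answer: 12477/1850 ≈ 6.7443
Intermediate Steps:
y(u) = -9 + √(-3 + u) (y(u) = -5 + ((-4 + √(-3 + u)) + 0) = -5 + (-4 + √(-3 + u)) = -9 + √(-3 + u))
a(r, d) = 30*r
h = 37431 (h = 38651 - 1*1220 = 38651 - 1220 = 37431)
h/a(185, y(10)) = 37431/((30*185)) = 37431/5550 = 37431*(1/5550) = 12477/1850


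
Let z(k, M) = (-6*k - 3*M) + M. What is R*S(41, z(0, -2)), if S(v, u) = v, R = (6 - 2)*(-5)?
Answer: -820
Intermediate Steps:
z(k, M) = -6*k - 2*M
R = -20 (R = 4*(-5) = -20)
R*S(41, z(0, -2)) = -20*41 = -820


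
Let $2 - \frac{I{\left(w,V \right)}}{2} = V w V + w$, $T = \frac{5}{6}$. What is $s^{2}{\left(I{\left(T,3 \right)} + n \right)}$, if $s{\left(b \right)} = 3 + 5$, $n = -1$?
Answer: $64$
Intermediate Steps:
$T = \frac{5}{6}$ ($T = 5 \cdot \frac{1}{6} = \frac{5}{6} \approx 0.83333$)
$I{\left(w,V \right)} = 4 - 2 w - 2 w V^{2}$ ($I{\left(w,V \right)} = 4 - 2 \left(V w V + w\right) = 4 - 2 \left(w V^{2} + w\right) = 4 - 2 \left(w + w V^{2}\right) = 4 - \left(2 w + 2 w V^{2}\right) = 4 - 2 w - 2 w V^{2}$)
$s{\left(b \right)} = 8$
$s^{2}{\left(I{\left(T,3 \right)} + n \right)} = 8^{2} = 64$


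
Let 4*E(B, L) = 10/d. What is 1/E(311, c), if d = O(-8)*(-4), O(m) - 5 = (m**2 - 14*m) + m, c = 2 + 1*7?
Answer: -1384/5 ≈ -276.80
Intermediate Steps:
c = 9 (c = 2 + 7 = 9)
O(m) = 5 + m**2 - 13*m (O(m) = 5 + ((m**2 - 14*m) + m) = 5 + (m**2 - 13*m) = 5 + m**2 - 13*m)
d = -692 (d = (5 + (-8)**2 - 13*(-8))*(-4) = (5 + 64 + 104)*(-4) = 173*(-4) = -692)
E(B, L) = -5/1384 (E(B, L) = (10/(-692))/4 = (10*(-1/692))/4 = (1/4)*(-5/346) = -5/1384)
1/E(311, c) = 1/(-5/1384) = -1384/5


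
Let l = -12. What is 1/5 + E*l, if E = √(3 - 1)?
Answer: ⅕ - 12*√2 ≈ -16.771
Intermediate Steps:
E = √2 ≈ 1.4142
1/5 + E*l = 1/5 + √2*(-12) = ⅕ - 12*√2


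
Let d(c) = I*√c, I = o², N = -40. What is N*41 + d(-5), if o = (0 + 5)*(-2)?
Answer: -1640 + 100*I*√5 ≈ -1640.0 + 223.61*I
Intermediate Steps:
o = -10 (o = 5*(-2) = -10)
I = 100 (I = (-10)² = 100)
d(c) = 100*√c
N*41 + d(-5) = -40*41 + 100*√(-5) = -1640 + 100*(I*√5) = -1640 + 100*I*√5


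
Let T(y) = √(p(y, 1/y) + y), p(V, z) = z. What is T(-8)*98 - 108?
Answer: -108 + 49*I*√130/2 ≈ -108.0 + 279.34*I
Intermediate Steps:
T(y) = √(y + 1/y) (T(y) = √(1/y + y) = √(y + 1/y))
T(-8)*98 - 108 = √(-8 + 1/(-8))*98 - 108 = √(-8 - ⅛)*98 - 108 = √(-65/8)*98 - 108 = (I*√130/4)*98 - 108 = 49*I*√130/2 - 108 = -108 + 49*I*√130/2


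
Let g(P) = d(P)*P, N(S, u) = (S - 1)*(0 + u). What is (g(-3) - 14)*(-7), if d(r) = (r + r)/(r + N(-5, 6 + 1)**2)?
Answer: 57484/587 ≈ 97.928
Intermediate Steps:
N(S, u) = u*(-1 + S) (N(S, u) = (-1 + S)*u = u*(-1 + S))
d(r) = 2*r/(1764 + r) (d(r) = (r + r)/(r + ((6 + 1)*(-1 - 5))**2) = (2*r)/(r + (7*(-6))**2) = (2*r)/(r + (-42)**2) = (2*r)/(r + 1764) = (2*r)/(1764 + r) = 2*r/(1764 + r))
g(P) = 2*P**2/(1764 + P) (g(P) = (2*P/(1764 + P))*P = 2*P**2/(1764 + P))
(g(-3) - 14)*(-7) = (2*(-3)**2/(1764 - 3) - 14)*(-7) = (2*9/1761 - 14)*(-7) = (2*9*(1/1761) - 14)*(-7) = (6/587 - 14)*(-7) = -8212/587*(-7) = 57484/587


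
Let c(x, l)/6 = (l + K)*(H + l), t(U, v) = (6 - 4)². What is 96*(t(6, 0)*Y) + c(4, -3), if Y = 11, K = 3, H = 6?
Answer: 4224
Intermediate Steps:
t(U, v) = 4 (t(U, v) = 2² = 4)
c(x, l) = 6*(3 + l)*(6 + l) (c(x, l) = 6*((l + 3)*(6 + l)) = 6*((3 + l)*(6 + l)) = 6*(3 + l)*(6 + l))
96*(t(6, 0)*Y) + c(4, -3) = 96*(4*11) + (108 + 6*(-3)² + 54*(-3)) = 96*44 + (108 + 6*9 - 162) = 4224 + (108 + 54 - 162) = 4224 + 0 = 4224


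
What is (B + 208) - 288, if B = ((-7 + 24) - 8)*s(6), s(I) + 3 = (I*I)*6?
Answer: 1837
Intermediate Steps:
s(I) = -3 + 6*I**2 (s(I) = -3 + (I*I)*6 = -3 + I**2*6 = -3 + 6*I**2)
B = 1917 (B = ((-7 + 24) - 8)*(-3 + 6*6**2) = (17 - 8)*(-3 + 6*36) = 9*(-3 + 216) = 9*213 = 1917)
(B + 208) - 288 = (1917 + 208) - 288 = 2125 - 288 = 1837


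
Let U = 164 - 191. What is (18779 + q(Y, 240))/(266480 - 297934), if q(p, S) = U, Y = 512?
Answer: -9376/15727 ≈ -0.59617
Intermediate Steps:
U = -27
q(p, S) = -27
(18779 + q(Y, 240))/(266480 - 297934) = (18779 - 27)/(266480 - 297934) = 18752/(-31454) = 18752*(-1/31454) = -9376/15727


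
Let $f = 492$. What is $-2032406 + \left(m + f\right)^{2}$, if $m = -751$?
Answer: $-1965325$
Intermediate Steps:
$-2032406 + \left(m + f\right)^{2} = -2032406 + \left(-751 + 492\right)^{2} = -2032406 + \left(-259\right)^{2} = -2032406 + 67081 = -1965325$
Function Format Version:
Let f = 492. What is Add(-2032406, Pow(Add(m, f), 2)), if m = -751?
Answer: -1965325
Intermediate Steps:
Add(-2032406, Pow(Add(m, f), 2)) = Add(-2032406, Pow(Add(-751, 492), 2)) = Add(-2032406, Pow(-259, 2)) = Add(-2032406, 67081) = -1965325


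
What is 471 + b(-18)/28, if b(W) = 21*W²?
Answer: 714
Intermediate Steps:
471 + b(-18)/28 = 471 + (21*(-18)²)/28 = 471 + (21*324)*(1/28) = 471 + 6804*(1/28) = 471 + 243 = 714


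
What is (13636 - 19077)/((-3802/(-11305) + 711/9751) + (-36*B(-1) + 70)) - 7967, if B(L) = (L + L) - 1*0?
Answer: -17952807219192/2242641281 ≈ -8005.2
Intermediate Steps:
B(L) = 2*L (B(L) = 2*L + 0 = 2*L)
(13636 - 19077)/((-3802/(-11305) + 711/9751) + (-36*B(-1) + 70)) - 7967 = (13636 - 19077)/((-3802/(-11305) + 711/9751) + (-72*(-1) + 70)) - 7967 = -5441/((-3802*(-1/11305) + 711*(1/9751)) + (-36*(-2) + 70)) - 7967 = -5441/((3802/11305 + 711/9751) + (72 + 70)) - 7967 = -5441/(6444451/15747865 + 142) - 7967 = -5441/2242641281/15747865 - 7967 = -5441*15747865/2242641281 - 7967 = -85684133465/2242641281 - 7967 = -17952807219192/2242641281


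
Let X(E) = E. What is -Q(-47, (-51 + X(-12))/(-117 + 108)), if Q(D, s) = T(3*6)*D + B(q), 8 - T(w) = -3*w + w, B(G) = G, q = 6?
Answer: 2062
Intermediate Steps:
T(w) = 8 + 2*w (T(w) = 8 - (-3*w + w) = 8 - (-2)*w = 8 + 2*w)
Q(D, s) = 6 + 44*D (Q(D, s) = (8 + 2*(3*6))*D + 6 = (8 + 2*18)*D + 6 = (8 + 36)*D + 6 = 44*D + 6 = 6 + 44*D)
-Q(-47, (-51 + X(-12))/(-117 + 108)) = -(6 + 44*(-47)) = -(6 - 2068) = -1*(-2062) = 2062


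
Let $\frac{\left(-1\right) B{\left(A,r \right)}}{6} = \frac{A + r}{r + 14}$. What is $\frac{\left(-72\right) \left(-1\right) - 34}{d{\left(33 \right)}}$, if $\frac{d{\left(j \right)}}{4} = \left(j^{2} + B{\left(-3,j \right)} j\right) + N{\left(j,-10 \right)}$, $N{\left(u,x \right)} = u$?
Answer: $\frac{893}{93588} \approx 0.0095418$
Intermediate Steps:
$B{\left(A,r \right)} = - \frac{6 \left(A + r\right)}{14 + r}$ ($B{\left(A,r \right)} = - 6 \frac{A + r}{r + 14} = - 6 \frac{A + r}{14 + r} = - \frac{6 \left(A + r\right)}{14 + r}$)
$d{\left(j \right)} = 4 j + 4 j^{2} + \frac{24 j \left(3 - j\right)}{14 + j}$ ($d{\left(j \right)} = 4 \left(\left(j^{2} + \frac{6 \left(\left(-1\right) \left(-3\right) - j\right)}{14 + j} j\right) + j\right) = 4 \left(\left(j^{2} + \frac{6 \left(3 - j\right)}{14 + j} j\right) + j\right) = 4 \left(\left(j^{2} + \frac{6 j \left(3 - j\right)}{14 + j}\right) + j\right) = 4 \left(j + j^{2} + \frac{6 j \left(3 - j\right)}{14 + j}\right) = 4 j + 4 j^{2} + \frac{24 j \left(3 - j\right)}{14 + j}$)
$\frac{\left(-72\right) \left(-1\right) - 34}{d{\left(33 \right)}} = \frac{\left(-72\right) \left(-1\right) - 34}{4 \cdot 33 \frac{1}{14 + 33} \left(32 + 33^{2} + 9 \cdot 33\right)} = \frac{72 - 34}{4 \cdot 33 \cdot \frac{1}{47} \left(32 + 1089 + 297\right)} = \frac{38}{4 \cdot 33 \cdot \frac{1}{47} \cdot 1418} = \frac{38}{\frac{187176}{47}} = 38 \cdot \frac{47}{187176} = \frac{893}{93588}$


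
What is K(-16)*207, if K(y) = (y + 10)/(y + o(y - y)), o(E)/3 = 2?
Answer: 621/5 ≈ 124.20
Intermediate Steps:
o(E) = 6 (o(E) = 3*2 = 6)
K(y) = (10 + y)/(6 + y) (K(y) = (y + 10)/(y + 6) = (10 + y)/(6 + y))
K(-16)*207 = ((10 - 16)/(6 - 16))*207 = (-6/(-10))*207 = -1/10*(-6)*207 = (3/5)*207 = 621/5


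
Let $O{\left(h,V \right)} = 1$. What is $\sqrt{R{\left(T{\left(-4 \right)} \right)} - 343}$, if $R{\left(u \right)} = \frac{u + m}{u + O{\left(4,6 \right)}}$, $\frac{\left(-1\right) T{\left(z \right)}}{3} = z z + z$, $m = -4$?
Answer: $\frac{i \sqrt{16751}}{7} \approx 18.489 i$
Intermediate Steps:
$T{\left(z \right)} = - 3 z - 3 z^{2}$ ($T{\left(z \right)} = - 3 \left(z z + z\right) = - 3 \left(z^{2} + z\right) = - 3 \left(z + z^{2}\right) = - 3 z - 3 z^{2}$)
$R{\left(u \right)} = \frac{-4 + u}{1 + u}$ ($R{\left(u \right)} = \frac{u - 4}{u + 1} = \frac{-4 + u}{1 + u}$)
$\sqrt{R{\left(T{\left(-4 \right)} \right)} - 343} = \sqrt{\frac{-4 - - 12 \left(1 - 4\right)}{1 - - 12 \left(1 - 4\right)} - 343} = \sqrt{\frac{-4 - \left(-12\right) \left(-3\right)}{1 - \left(-12\right) \left(-3\right)} - 343} = \sqrt{\frac{-4 - 36}{1 - 36} - 343} = \sqrt{\frac{1}{-35} \left(-40\right) - 343} = \sqrt{\left(- \frac{1}{35}\right) \left(-40\right) - 343} = \sqrt{\frac{8}{7} - 343} = \sqrt{- \frac{2393}{7}} = \frac{i \sqrt{16751}}{7}$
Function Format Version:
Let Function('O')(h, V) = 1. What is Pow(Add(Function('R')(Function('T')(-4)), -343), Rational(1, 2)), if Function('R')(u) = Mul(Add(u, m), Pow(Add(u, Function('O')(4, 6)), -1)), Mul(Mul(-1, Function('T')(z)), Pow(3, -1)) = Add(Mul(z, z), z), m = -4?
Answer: Mul(Rational(1, 7), I, Pow(16751, Rational(1, 2))) ≈ Mul(18.489, I)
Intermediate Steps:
Function('T')(z) = Add(Mul(-3, z), Mul(-3, Pow(z, 2))) (Function('T')(z) = Mul(-3, Add(Mul(z, z), z)) = Mul(-3, Add(Pow(z, 2), z)) = Mul(-3, Add(z, Pow(z, 2))) = Add(Mul(-3, z), Mul(-3, Pow(z, 2))))
Function('R')(u) = Mul(Pow(Add(1, u), -1), Add(-4, u)) (Function('R')(u) = Mul(Add(u, -4), Pow(Add(u, 1), -1)) = Mul(Add(-4, u), Pow(Add(1, u), -1)) = Mul(Pow(Add(1, u), -1), Add(-4, u)))
Pow(Add(Function('R')(Function('T')(-4)), -343), Rational(1, 2)) = Pow(Add(Mul(Pow(Add(1, Mul(-3, -4, Add(1, -4))), -1), Add(-4, Mul(-3, -4, Add(1, -4)))), -343), Rational(1, 2)) = Pow(Add(Mul(Pow(Add(1, Mul(-3, -4, -3)), -1), Add(-4, Mul(-3, -4, -3))), -343), Rational(1, 2)) = Pow(Add(Mul(Pow(Add(1, -36), -1), Add(-4, -36)), -343), Rational(1, 2)) = Pow(Add(Mul(Pow(-35, -1), -40), -343), Rational(1, 2)) = Pow(Add(Mul(Rational(-1, 35), -40), -343), Rational(1, 2)) = Pow(Add(Rational(8, 7), -343), Rational(1, 2)) = Pow(Rational(-2393, 7), Rational(1, 2)) = Mul(Rational(1, 7), I, Pow(16751, Rational(1, 2)))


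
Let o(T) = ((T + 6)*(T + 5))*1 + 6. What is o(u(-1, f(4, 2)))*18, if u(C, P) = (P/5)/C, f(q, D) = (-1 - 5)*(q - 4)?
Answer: 648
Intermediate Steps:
f(q, D) = 24 - 6*q (f(q, D) = -6*(-4 + q) = 24 - 6*q)
u(C, P) = P/(5*C) (u(C, P) = (P*(⅕))/C = (P/5)/C = P/(5*C))
o(T) = 6 + (5 + T)*(6 + T) (o(T) = ((6 + T)*(5 + T))*1 + 6 = ((5 + T)*(6 + T))*1 + 6 = (5 + T)*(6 + T) + 6 = 6 + (5 + T)*(6 + T))
o(u(-1, f(4, 2)))*18 = (36 + ((⅕)*(24 - 6*4)/(-1))² + 11*((⅕)*(24 - 6*4)/(-1)))*18 = (36 + ((⅕)*(24 - 24)*(-1))² + 11*((⅕)*(24 - 24)*(-1)))*18 = (36 + ((⅕)*0*(-1))² + 11*((⅕)*0*(-1)))*18 = (36 + 0² + 11*0)*18 = (36 + 0 + 0)*18 = 36*18 = 648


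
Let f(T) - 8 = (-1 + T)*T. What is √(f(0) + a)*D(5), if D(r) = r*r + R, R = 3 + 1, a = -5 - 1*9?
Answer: 29*I*√6 ≈ 71.035*I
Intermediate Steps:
a = -14 (a = -5 - 9 = -14)
f(T) = 8 + T*(-1 + T) (f(T) = 8 + (-1 + T)*T = 8 + T*(-1 + T))
R = 4
D(r) = 4 + r² (D(r) = r*r + 4 = r² + 4 = 4 + r²)
√(f(0) + a)*D(5) = √((8 + 0² - 1*0) - 14)*(4 + 5²) = √((8 + 0 + 0) - 14)*(4 + 25) = √(8 - 14)*29 = √(-6)*29 = (I*√6)*29 = 29*I*√6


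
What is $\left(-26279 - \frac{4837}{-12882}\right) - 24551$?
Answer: $- \frac{654787223}{12882} \approx -50830.0$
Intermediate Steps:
$\left(-26279 - \frac{4837}{-12882}\right) - 24551 = \left(-26279 - - \frac{4837}{12882}\right) - 24551 = \left(-26279 + \frac{4837}{12882}\right) - 24551 = - \frac{338521241}{12882} - 24551 = - \frac{654787223}{12882}$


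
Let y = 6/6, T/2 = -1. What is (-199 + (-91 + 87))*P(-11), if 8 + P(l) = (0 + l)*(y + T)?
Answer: -609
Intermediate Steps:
T = -2 (T = 2*(-1) = -2)
y = 1 (y = 6*(1/6) = 1)
P(l) = -8 - l (P(l) = -8 + (0 + l)*(1 - 2) = -8 + l*(-1) = -8 - l)
(-199 + (-91 + 87))*P(-11) = (-199 + (-91 + 87))*(-8 - 1*(-11)) = (-199 - 4)*(-8 + 11) = -203*3 = -609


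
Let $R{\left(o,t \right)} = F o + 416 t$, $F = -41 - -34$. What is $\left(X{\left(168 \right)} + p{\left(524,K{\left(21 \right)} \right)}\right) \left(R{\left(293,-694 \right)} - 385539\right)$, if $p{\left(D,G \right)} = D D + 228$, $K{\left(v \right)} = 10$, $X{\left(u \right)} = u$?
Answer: $-185961913768$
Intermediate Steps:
$F = -7$ ($F = -41 + 34 = -7$)
$p{\left(D,G \right)} = 228 + D^{2}$ ($p{\left(D,G \right)} = D^{2} + 228 = 228 + D^{2}$)
$R{\left(o,t \right)} = - 7 o + 416 t$
$\left(X{\left(168 \right)} + p{\left(524,K{\left(21 \right)} \right)}\right) \left(R{\left(293,-694 \right)} - 385539\right) = \left(168 + \left(228 + 524^{2}\right)\right) \left(\left(\left(-7\right) 293 + 416 \left(-694\right)\right) - 385539\right) = \left(168 + \left(228 + 274576\right)\right) \left(\left(-2051 - 288704\right) - 385539\right) = \left(168 + 274804\right) \left(-290755 - 385539\right) = 274972 \left(-676294\right) = -185961913768$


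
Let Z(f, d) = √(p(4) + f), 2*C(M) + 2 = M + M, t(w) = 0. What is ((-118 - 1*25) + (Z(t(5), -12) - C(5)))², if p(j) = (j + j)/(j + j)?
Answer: 21316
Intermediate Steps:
p(j) = 1 (p(j) = (2*j)/((2*j)) = (2*j)*(1/(2*j)) = 1)
C(M) = -1 + M (C(M) = -1 + (M + M)/2 = -1 + (2*M)/2 = -1 + M)
Z(f, d) = √(1 + f)
((-118 - 1*25) + (Z(t(5), -12) - C(5)))² = ((-118 - 1*25) + (√(1 + 0) - (-1 + 5)))² = ((-118 - 25) + (√1 - 1*4))² = (-143 + (1 - 4))² = (-143 - 3)² = (-146)² = 21316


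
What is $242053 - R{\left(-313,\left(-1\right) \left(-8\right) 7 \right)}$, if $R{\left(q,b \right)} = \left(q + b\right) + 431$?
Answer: $241879$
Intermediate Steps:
$R{\left(q,b \right)} = 431 + b + q$ ($R{\left(q,b \right)} = \left(b + q\right) + 431 = 431 + b + q$)
$242053 - R{\left(-313,\left(-1\right) \left(-8\right) 7 \right)} = 242053 - \left(431 + \left(-1\right) \left(-8\right) 7 - 313\right) = 242053 - \left(431 + 8 \cdot 7 - 313\right) = 242053 - \left(431 + 56 - 313\right) = 242053 - 174 = 241879$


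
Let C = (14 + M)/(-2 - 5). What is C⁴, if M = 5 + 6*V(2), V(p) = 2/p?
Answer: 390625/2401 ≈ 162.69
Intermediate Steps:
M = 11 (M = 5 + 6*(2/2) = 5 + 6*(2*(½)) = 5 + 6*1 = 5 + 6 = 11)
C = -25/7 (C = (14 + 11)/(-2 - 5) = 25/(-7) = 25*(-⅐) = -25/7 ≈ -3.5714)
C⁴ = (-25/7)⁴ = 390625/2401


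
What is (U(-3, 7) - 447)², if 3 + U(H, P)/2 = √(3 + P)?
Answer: 205249 - 1812*√10 ≈ 1.9952e+5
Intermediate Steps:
U(H, P) = -6 + 2*√(3 + P)
(U(-3, 7) - 447)² = ((-6 + 2*√(3 + 7)) - 447)² = ((-6 + 2*√10) - 447)² = (-453 + 2*√10)²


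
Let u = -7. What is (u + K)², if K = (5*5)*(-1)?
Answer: 1024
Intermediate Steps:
K = -25 (K = 25*(-1) = -25)
(u + K)² = (-7 - 25)² = (-32)² = 1024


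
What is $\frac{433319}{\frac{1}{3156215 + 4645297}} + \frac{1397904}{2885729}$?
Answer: $\frac{9755332062600479016}{2885729} \approx 3.3805 \cdot 10^{12}$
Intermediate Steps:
$\frac{433319}{\frac{1}{3156215 + 4645297}} + \frac{1397904}{2885729} = \frac{433319}{\frac{1}{7801512}} + 1397904 \cdot \frac{1}{2885729} = 433319 \frac{1}{\frac{1}{7801512}} + \frac{1397904}{2885729} = 433319 \cdot 7801512 + \frac{1397904}{2885729} = 3380543378328 + \frac{1397904}{2885729} = \frac{9755332062600479016}{2885729}$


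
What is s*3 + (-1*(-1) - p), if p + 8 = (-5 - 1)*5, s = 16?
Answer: 87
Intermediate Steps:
p = -38 (p = -8 + (-5 - 1)*5 = -8 - 6*5 = -8 - 30 = -38)
s*3 + (-1*(-1) - p) = 16*3 + (-1*(-1) - 1*(-38)) = 48 + (1 + 38) = 48 + 39 = 87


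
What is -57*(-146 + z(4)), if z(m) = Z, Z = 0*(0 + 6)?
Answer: 8322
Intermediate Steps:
Z = 0 (Z = 0*6 = 0)
z(m) = 0
-57*(-146 + z(4)) = -57*(-146 + 0) = -57*(-146) = 8322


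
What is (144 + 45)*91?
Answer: 17199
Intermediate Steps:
(144 + 45)*91 = 189*91 = 17199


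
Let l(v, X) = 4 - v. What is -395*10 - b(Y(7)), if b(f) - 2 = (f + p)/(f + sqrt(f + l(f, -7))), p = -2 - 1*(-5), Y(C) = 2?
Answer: -15813/4 ≈ -3953.3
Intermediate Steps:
p = 3 (p = -2 + 5 = 3)
b(f) = 2 + (3 + f)/(2 + f) (b(f) = 2 + (f + 3)/(f + sqrt(f + (4 - f))) = 2 + (3 + f)/(f + sqrt(4)) = 2 + (3 + f)/(f + 2) = 2 + (3 + f)/(2 + f))
-395*10 - b(Y(7)) = -395*10 - (7 + 3*2)/(2 + 2) = -3950 - (7 + 6)/4 = -3950 - 13/4 = -15813/4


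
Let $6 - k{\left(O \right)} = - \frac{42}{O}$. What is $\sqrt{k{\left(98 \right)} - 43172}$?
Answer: $\frac{i \sqrt{2115113}}{7} \approx 207.76 i$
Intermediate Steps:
$k{\left(O \right)} = 6 + \frac{42}{O}$ ($k{\left(O \right)} = 6 - - \frac{42}{O} = 6 + \frac{42}{O}$)
$\sqrt{k{\left(98 \right)} - 43172} = \sqrt{\left(6 + \frac{42}{98}\right) - 43172} = \sqrt{\left(6 + 42 \cdot \frac{1}{98}\right) - 43172} = \sqrt{\left(6 + \frac{3}{7}\right) - 43172} = \sqrt{\frac{45}{7} - 43172} = \sqrt{- \frac{302159}{7}} = \frac{i \sqrt{2115113}}{7}$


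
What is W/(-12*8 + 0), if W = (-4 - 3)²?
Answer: -49/96 ≈ -0.51042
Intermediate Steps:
W = 49 (W = (-7)² = 49)
W/(-12*8 + 0) = 49/(-12*8 + 0) = 49/(-96 + 0) = 49/(-96) = 49*(-1/96) = -49/96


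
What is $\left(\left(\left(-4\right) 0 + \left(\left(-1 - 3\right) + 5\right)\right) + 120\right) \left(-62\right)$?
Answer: $-7502$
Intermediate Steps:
$\left(\left(\left(-4\right) 0 + \left(\left(-1 - 3\right) + 5\right)\right) + 120\right) \left(-62\right) = \left(\left(0 + \left(-4 + 5\right)\right) + 120\right) \left(-62\right) = \left(\left(0 + 1\right) + 120\right) \left(-62\right) = \left(1 + 120\right) \left(-62\right) = 121 \left(-62\right) = -7502$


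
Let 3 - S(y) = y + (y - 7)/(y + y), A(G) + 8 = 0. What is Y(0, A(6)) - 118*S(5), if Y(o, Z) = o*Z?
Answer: 1062/5 ≈ 212.40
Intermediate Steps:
A(G) = -8 (A(G) = -8 + 0 = -8)
Y(o, Z) = Z*o
S(y) = 3 - y - (-7 + y)/(2*y) (S(y) = 3 - (y + (y - 7)/(y + y)) = 3 - (y + (-7 + y)/((2*y))) = 3 - (y + (-7 + y)*(1/(2*y))) = 3 - (y + (-7 + y)/(2*y)) = 3 + (-y - (-7 + y)/(2*y)) = 3 - y - (-7 + y)/(2*y))
Y(0, A(6)) - 118*S(5) = -8*0 - 118*(5/2 - 1*5 + (7/2)/5) = 0 - 118*(5/2 - 5 + (7/2)*(⅕)) = 0 - 118*(5/2 - 5 + 7/10) = 0 - 118*(-9/5) = 0 + 1062/5 = 1062/5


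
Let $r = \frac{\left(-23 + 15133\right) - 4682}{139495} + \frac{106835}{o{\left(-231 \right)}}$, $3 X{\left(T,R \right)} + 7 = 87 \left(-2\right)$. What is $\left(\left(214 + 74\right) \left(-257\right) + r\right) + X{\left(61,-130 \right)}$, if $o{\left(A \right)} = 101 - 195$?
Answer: $- \frac{2958690333649}{39337590} \approx -75213.0$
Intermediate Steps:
$o{\left(A \right)} = -94$
$X{\left(T,R \right)} = - \frac{181}{3}$ ($X{\left(T,R \right)} = - \frac{7}{3} + \frac{87 \left(-2\right)}{3} = - \frac{7}{3} + \frac{1}{3} \left(-174\right) = - \frac{7}{3} - 58 = - \frac{181}{3}$)
$r = - \frac{14901968093}{13112530}$ ($r = \frac{\left(-23 + 15133\right) - 4682}{139495} + \frac{106835}{-94} = \left(15110 - 4682\right) \frac{1}{139495} + 106835 \left(- \frac{1}{94}\right) = 10428 \cdot \frac{1}{139495} - \frac{106835}{94} = \frac{10428}{139495} - \frac{106835}{94} = - \frac{14901968093}{13112530} \approx -1136.5$)
$\left(\left(214 + 74\right) \left(-257\right) + r\right) + X{\left(61,-130 \right)} = \left(\left(214 + 74\right) \left(-257\right) - \frac{14901968093}{13112530}\right) - \frac{181}{3} = \left(288 \left(-257\right) - \frac{14901968093}{13112530}\right) - \frac{181}{3} = \left(-74016 - \frac{14901968093}{13112530}\right) - \frac{181}{3} = - \frac{985438988573}{13112530} - \frac{181}{3} = - \frac{2958690333649}{39337590}$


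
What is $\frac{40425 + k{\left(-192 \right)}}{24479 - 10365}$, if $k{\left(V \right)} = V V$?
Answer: $\frac{77289}{14114} \approx 5.4761$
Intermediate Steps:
$k{\left(V \right)} = V^{2}$
$\frac{40425 + k{\left(-192 \right)}}{24479 - 10365} = \frac{40425 + \left(-192\right)^{2}}{24479 - 10365} = \frac{40425 + 36864}{14114} = 77289 \cdot \frac{1}{14114} = \frac{77289}{14114}$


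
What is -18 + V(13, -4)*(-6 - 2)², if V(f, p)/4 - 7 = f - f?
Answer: 1774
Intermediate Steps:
V(f, p) = 28 (V(f, p) = 28 + 4*(f - f) = 28 + 4*0 = 28 + 0 = 28)
-18 + V(13, -4)*(-6 - 2)² = -18 + 28*(-6 - 2)² = -18 + 28*(-8)² = -18 + 28*64 = -18 + 1792 = 1774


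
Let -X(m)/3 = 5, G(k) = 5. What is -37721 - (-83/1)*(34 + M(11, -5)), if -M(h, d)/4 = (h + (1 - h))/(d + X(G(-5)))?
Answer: -174412/5 ≈ -34882.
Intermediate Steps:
X(m) = -15 (X(m) = -3*5 = -15)
M(h, d) = -4/(-15 + d) (M(h, d) = -4*(h + (1 - h))/(d - 15) = -4/(-15 + d))
-37721 - (-83/1)*(34 + M(11, -5)) = -37721 - (-83/1)*(34 - 4/(-15 - 5)) = -37721 - (-83*1)*(34 - 4/(-20)) = -37721 - (-83)*(34 - 4*(-1/20)) = -37721 - (-83)*(34 + 1/5) = -37721 - (-83)*171/5 = -37721 - 1*(-14193/5) = -37721 + 14193/5 = -174412/5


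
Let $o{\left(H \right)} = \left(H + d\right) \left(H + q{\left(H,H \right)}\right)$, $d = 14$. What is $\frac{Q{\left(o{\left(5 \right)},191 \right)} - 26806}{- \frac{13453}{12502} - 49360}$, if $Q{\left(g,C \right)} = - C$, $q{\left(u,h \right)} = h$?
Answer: $\frac{337516494}{617112173} \approx 0.54693$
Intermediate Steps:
$o{\left(H \right)} = 2 H \left(14 + H\right)$ ($o{\left(H \right)} = \left(H + 14\right) \left(H + H\right) = \left(14 + H\right) 2 H = 2 H \left(14 + H\right)$)
$\frac{Q{\left(o{\left(5 \right)},191 \right)} - 26806}{- \frac{13453}{12502} - 49360} = \frac{\left(-1\right) 191 - 26806}{- \frac{13453}{12502} - 49360} = \frac{-191 - 26806}{\left(-13453\right) \frac{1}{12502} - 49360} = - \frac{26997}{- \frac{13453}{12502} - 49360} = - \frac{26997}{- \frac{617112173}{12502}} = \left(-26997\right) \left(- \frac{12502}{617112173}\right) = \frac{337516494}{617112173}$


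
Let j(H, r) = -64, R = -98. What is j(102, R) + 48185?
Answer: 48121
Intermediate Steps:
j(102, R) + 48185 = -64 + 48185 = 48121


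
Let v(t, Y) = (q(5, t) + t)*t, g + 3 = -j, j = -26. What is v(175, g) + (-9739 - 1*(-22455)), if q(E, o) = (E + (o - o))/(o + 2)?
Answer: 7672232/177 ≈ 43346.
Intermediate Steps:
g = 23 (g = -3 - 1*(-26) = -3 + 26 = 23)
q(E, o) = E/(2 + o) (q(E, o) = (E + 0)/(2 + o) = E/(2 + o))
v(t, Y) = t*(t + 5/(2 + t)) (v(t, Y) = (5/(2 + t) + t)*t = (t + 5/(2 + t))*t = t*(t + 5/(2 + t)))
v(175, g) + (-9739 - 1*(-22455)) = 175*(5 + 175*(2 + 175))/(2 + 175) + (-9739 - 1*(-22455)) = 175*(5 + 175*177)/177 + (-9739 + 22455) = 175*(1/177)*(5 + 30975) + 12716 = 175*(1/177)*30980 + 12716 = 5421500/177 + 12716 = 7672232/177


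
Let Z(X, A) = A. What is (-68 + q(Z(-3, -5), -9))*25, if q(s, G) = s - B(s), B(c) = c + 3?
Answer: -1775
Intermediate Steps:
B(c) = 3 + c
q(s, G) = -3 (q(s, G) = s - (3 + s) = s + (-3 - s) = -3)
(-68 + q(Z(-3, -5), -9))*25 = (-68 - 3)*25 = -71*25 = -1775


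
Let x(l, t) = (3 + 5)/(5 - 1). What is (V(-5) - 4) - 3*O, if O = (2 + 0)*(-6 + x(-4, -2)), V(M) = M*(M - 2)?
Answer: 55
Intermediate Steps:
x(l, t) = 2 (x(l, t) = 8/4 = 8*(¼) = 2)
V(M) = M*(-2 + M)
O = -8 (O = (2 + 0)*(-6 + 2) = 2*(-4) = -8)
(V(-5) - 4) - 3*O = (-5*(-2 - 5) - 4) - 3*(-8) = (-5*(-7) - 4) + 24 = (35 - 4) + 24 = 31 + 24 = 55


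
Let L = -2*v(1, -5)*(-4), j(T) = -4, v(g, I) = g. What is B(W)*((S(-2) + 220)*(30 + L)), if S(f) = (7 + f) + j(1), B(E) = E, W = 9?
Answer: 75582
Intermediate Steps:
L = 8 (L = -2*1*(-4) = -2*(-4) = 8)
S(f) = 3 + f (S(f) = (7 + f) - 4 = 3 + f)
B(W)*((S(-2) + 220)*(30 + L)) = 9*(((3 - 2) + 220)*(30 + 8)) = 9*((1 + 220)*38) = 9*(221*38) = 9*8398 = 75582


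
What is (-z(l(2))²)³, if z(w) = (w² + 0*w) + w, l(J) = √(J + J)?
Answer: -46656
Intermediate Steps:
l(J) = √2*√J (l(J) = √(2*J) = √2*√J)
z(w) = w + w² (z(w) = (w² + 0) + w = w² + w = w + w²)
(-z(l(2))²)³ = (-((√2*√2)*(1 + √2*√2))²)³ = (-(2*(1 + 2))²)³ = (-(2*3)²)³ = (-1*6²)³ = (-1*36)³ = (-36)³ = -46656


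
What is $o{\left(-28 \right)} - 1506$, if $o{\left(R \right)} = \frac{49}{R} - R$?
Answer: $- \frac{5919}{4} \approx -1479.8$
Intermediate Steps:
$o{\left(R \right)} = - R + \frac{49}{R}$
$o{\left(-28 \right)} - 1506 = \left(\left(-1\right) \left(-28\right) + \frac{49}{-28}\right) - 1506 = \left(28 + 49 \left(- \frac{1}{28}\right)\right) - 1506 = \left(28 - \frac{7}{4}\right) - 1506 = \frac{105}{4} - 1506 = - \frac{5919}{4}$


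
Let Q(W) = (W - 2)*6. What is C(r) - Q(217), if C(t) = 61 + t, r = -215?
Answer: -1444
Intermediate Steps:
Q(W) = -12 + 6*W (Q(W) = (-2 + W)*6 = -12 + 6*W)
C(r) - Q(217) = (61 - 215) - (-12 + 6*217) = -154 - (-12 + 1302) = -154 - 1*1290 = -154 - 1290 = -1444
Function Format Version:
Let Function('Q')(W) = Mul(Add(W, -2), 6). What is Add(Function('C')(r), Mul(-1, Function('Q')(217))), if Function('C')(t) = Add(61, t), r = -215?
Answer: -1444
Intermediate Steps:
Function('Q')(W) = Add(-12, Mul(6, W)) (Function('Q')(W) = Mul(Add(-2, W), 6) = Add(-12, Mul(6, W)))
Add(Function('C')(r), Mul(-1, Function('Q')(217))) = Add(Add(61, -215), Mul(-1, Add(-12, Mul(6, 217)))) = Add(-154, Mul(-1, Add(-12, 1302))) = Add(-154, Mul(-1, 1290)) = Add(-154, -1290) = -1444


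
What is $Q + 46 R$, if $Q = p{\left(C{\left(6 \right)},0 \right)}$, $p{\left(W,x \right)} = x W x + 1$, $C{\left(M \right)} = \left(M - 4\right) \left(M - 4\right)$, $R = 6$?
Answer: $277$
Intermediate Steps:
$C{\left(M \right)} = \left(-4 + M\right)^{2}$ ($C{\left(M \right)} = \left(-4 + M\right) \left(-4 + M\right) = \left(-4 + M\right)^{2}$)
$p{\left(W,x \right)} = 1 + W x^{2}$ ($p{\left(W,x \right)} = W x x + 1 = W x^{2} + 1 = 1 + W x^{2}$)
$Q = 1$ ($Q = 1 + \left(-4 + 6\right)^{2} \cdot 0^{2} = 1 + 2^{2} \cdot 0 = 1 + 4 \cdot 0 = 1 + 0 = 1$)
$Q + 46 R = 1 + 46 \cdot 6 = 1 + 276 = 277$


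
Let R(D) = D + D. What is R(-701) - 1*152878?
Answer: -154280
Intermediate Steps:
R(D) = 2*D
R(-701) - 1*152878 = 2*(-701) - 1*152878 = -1402 - 152878 = -154280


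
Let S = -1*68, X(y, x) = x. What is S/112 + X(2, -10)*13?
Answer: -3657/28 ≈ -130.61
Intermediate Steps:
S = -68
S/112 + X(2, -10)*13 = -68/112 - 10*13 = -68*1/112 - 130 = -17/28 - 130 = -3657/28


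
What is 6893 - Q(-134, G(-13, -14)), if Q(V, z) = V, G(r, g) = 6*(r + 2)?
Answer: 7027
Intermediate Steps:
G(r, g) = 12 + 6*r (G(r, g) = 6*(2 + r) = 12 + 6*r)
6893 - Q(-134, G(-13, -14)) = 6893 - 1*(-134) = 6893 + 134 = 7027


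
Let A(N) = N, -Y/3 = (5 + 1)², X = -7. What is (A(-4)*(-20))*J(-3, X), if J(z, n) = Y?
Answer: -8640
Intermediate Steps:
Y = -108 (Y = -3*(5 + 1)² = -3*6² = -3*36 = -108)
J(z, n) = -108
(A(-4)*(-20))*J(-3, X) = -4*(-20)*(-108) = 80*(-108) = -8640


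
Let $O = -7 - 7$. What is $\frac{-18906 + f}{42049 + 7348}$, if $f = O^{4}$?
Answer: $\frac{19510}{49397} \approx 0.39496$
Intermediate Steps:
$O = -14$
$f = 38416$ ($f = \left(-14\right)^{4} = 38416$)
$\frac{-18906 + f}{42049 + 7348} = \frac{-18906 + 38416}{42049 + 7348} = \frac{19510}{49397}$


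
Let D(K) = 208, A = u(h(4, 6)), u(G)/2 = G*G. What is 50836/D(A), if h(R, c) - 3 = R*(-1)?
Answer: 12709/52 ≈ 244.40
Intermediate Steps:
h(R, c) = 3 - R (h(R, c) = 3 + R*(-1) = 3 - R)
u(G) = 2*G² (u(G) = 2*(G*G) = 2*G²)
A = 2 (A = 2*(3 - 1*4)² = 2*(3 - 4)² = 2*(-1)² = 2*1 = 2)
50836/D(A) = 50836/208 = 50836*(1/208) = 12709/52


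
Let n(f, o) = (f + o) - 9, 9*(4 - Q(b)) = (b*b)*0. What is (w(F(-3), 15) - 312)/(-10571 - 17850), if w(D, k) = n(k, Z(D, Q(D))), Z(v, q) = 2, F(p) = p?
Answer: 304/28421 ≈ 0.010696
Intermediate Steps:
Q(b) = 4 (Q(b) = 4 - b*b*0/9 = 4 - b²*0/9 = 4 - ⅑*0 = 4 + 0 = 4)
n(f, o) = -9 + f + o
w(D, k) = -7 + k (w(D, k) = -9 + k + 2 = -7 + k)
(w(F(-3), 15) - 312)/(-10571 - 17850) = ((-7 + 15) - 312)/(-10571 - 17850) = (8 - 312)/(-28421) = -304*(-1/28421) = 304/28421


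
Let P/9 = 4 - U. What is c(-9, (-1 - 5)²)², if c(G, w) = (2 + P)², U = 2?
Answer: 160000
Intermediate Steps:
P = 18 (P = 9*(4 - 1*2) = 9*(4 - 2) = 9*2 = 18)
c(G, w) = 400 (c(G, w) = (2 + 18)² = 20² = 400)
c(-9, (-1 - 5)²)² = 400² = 160000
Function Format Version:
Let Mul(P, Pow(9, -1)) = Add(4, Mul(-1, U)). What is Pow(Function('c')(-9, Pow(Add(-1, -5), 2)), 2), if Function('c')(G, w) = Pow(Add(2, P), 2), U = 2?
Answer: 160000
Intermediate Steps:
P = 18 (P = Mul(9, Add(4, Mul(-1, 2))) = Mul(9, Add(4, -2)) = Mul(9, 2) = 18)
Function('c')(G, w) = 400 (Function('c')(G, w) = Pow(Add(2, 18), 2) = Pow(20, 2) = 400)
Pow(Function('c')(-9, Pow(Add(-1, -5), 2)), 2) = Pow(400, 2) = 160000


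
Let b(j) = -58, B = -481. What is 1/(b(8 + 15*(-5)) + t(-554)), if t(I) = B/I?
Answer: -554/31651 ≈ -0.017503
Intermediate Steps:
t(I) = -481/I
1/(b(8 + 15*(-5)) + t(-554)) = 1/(-58 - 481/(-554)) = 1/(-58 - 481*(-1/554)) = 1/(-58 + 481/554) = 1/(-31651/554) = -554/31651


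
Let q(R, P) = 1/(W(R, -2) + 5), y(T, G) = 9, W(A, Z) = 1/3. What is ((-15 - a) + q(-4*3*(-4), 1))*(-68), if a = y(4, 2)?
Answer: 6477/4 ≈ 1619.3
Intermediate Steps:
W(A, Z) = ⅓ (W(A, Z) = 1*(⅓) = ⅓)
q(R, P) = 3/16 (q(R, P) = 1/(⅓ + 5) = 1/(16/3) = 3/16)
a = 9
((-15 - a) + q(-4*3*(-4), 1))*(-68) = ((-15 - 1*9) + 3/16)*(-68) = ((-15 - 9) + 3/16)*(-68) = (-24 + 3/16)*(-68) = -381/16*(-68) = 6477/4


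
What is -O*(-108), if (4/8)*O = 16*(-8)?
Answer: -27648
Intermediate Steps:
O = -256 (O = 2*(16*(-8)) = 2*(-128) = -256)
-O*(-108) = -(-256)*(-108) = -1*27648 = -27648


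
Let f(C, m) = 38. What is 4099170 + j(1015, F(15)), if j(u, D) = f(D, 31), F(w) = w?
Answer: 4099208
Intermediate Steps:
j(u, D) = 38
4099170 + j(1015, F(15)) = 4099170 + 38 = 4099208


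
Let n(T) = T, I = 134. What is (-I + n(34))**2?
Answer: 10000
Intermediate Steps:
(-I + n(34))**2 = (-1*134 + 34)**2 = (-134 + 34)**2 = (-100)**2 = 10000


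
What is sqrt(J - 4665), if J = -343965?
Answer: I*sqrt(348630) ≈ 590.45*I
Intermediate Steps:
sqrt(J - 4665) = sqrt(-343965 - 4665) = sqrt(-348630) = I*sqrt(348630)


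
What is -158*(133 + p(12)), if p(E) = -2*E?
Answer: -17222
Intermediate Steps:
-158*(133 + p(12)) = -158*(133 - 2*12) = -158*(133 - 24) = -158*109 = -17222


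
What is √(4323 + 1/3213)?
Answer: 10*√49586586/1071 ≈ 65.750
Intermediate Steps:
√(4323 + 1/3213) = √(13889800/3213) = 10*√49586586/1071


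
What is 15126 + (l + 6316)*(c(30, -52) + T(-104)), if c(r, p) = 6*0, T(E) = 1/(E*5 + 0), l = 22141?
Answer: 602851/40 ≈ 15071.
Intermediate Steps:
T(E) = 1/(5*E) (T(E) = 1/(5*E + 0) = 1/(5*E))
c(r, p) = 0
15126 + (l + 6316)*(c(30, -52) + T(-104)) = 15126 + (22141 + 6316)*(0 + (⅕)/(-104)) = 15126 + 28457*(0 + (⅕)*(-1/104)) = 15126 + 28457*(0 - 1/520) = 15126 + 28457*(-1/520) = 15126 - 2189/40 = 602851/40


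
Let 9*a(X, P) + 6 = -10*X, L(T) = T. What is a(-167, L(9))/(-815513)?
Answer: -1664/7339617 ≈ -0.00022671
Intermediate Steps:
a(X, P) = -⅔ - 10*X/9 (a(X, P) = -⅔ + (-10*X)/9 = -⅔ - 10*X/9)
a(-167, L(9))/(-815513) = (-⅔ - 10/9*(-167))/(-815513) = (-⅔ + 1670/9)*(-1/815513) = (1664/9)*(-1/815513) = -1664/7339617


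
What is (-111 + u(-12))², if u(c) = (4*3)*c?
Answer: 65025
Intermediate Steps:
u(c) = 12*c
(-111 + u(-12))² = (-111 + 12*(-12))² = (-111 - 144)² = (-255)² = 65025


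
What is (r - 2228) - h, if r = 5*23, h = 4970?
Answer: -7083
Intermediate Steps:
r = 115
(r - 2228) - h = (115 - 2228) - 1*4970 = -2113 - 4970 = -7083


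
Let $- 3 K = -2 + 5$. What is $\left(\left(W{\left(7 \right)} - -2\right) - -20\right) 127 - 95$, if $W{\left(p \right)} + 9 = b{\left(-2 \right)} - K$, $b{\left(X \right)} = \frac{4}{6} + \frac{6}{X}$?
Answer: $\frac{4160}{3} \approx 1386.7$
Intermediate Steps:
$K = -1$ ($K = - \frac{-2 + 5}{3} = \left(- \frac{1}{3}\right) 3 = -1$)
$b{\left(X \right)} = \frac{2}{3} + \frac{6}{X}$ ($b{\left(X \right)} = 4 \cdot \frac{1}{6} + \frac{6}{X} = \frac{2}{3} + \frac{6}{X}$)
$W{\left(p \right)} = - \frac{31}{3}$ ($W{\left(p \right)} = -9 + \left(\left(\frac{2}{3} + \frac{6}{-2}\right) - -1\right) = -9 + \left(\left(\frac{2}{3} + 6 \left(- \frac{1}{2}\right)\right) + 1\right) = -9 + \left(\left(\frac{2}{3} - 3\right) + 1\right) = -9 + \left(- \frac{7}{3} + 1\right) = -9 - \frac{4}{3} = - \frac{31}{3}$)
$\left(\left(W{\left(7 \right)} - -2\right) - -20\right) 127 - 95 = \left(\left(- \frac{31}{3} - -2\right) - -20\right) 127 - 95 = \left(\left(- \frac{31}{3} + 2\right) + 20\right) 127 - 95 = \left(- \frac{25}{3} + 20\right) 127 - 95 = \frac{35}{3} \cdot 127 - 95 = \frac{4445}{3} - 95 = \frac{4160}{3}$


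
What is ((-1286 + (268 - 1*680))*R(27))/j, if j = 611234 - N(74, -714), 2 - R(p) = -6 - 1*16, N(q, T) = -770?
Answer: -10188/153001 ≈ -0.066588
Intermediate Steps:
R(p) = 24 (R(p) = 2 - (-6 - 1*16) = 2 - (-6 - 16) = 2 - 1*(-22) = 2 + 22 = 24)
j = 612004 (j = 611234 - 1*(-770) = 611234 + 770 = 612004)
((-1286 + (268 - 1*680))*R(27))/j = ((-1286 + (268 - 1*680))*24)/612004 = ((-1286 + (268 - 680))*24)*(1/612004) = ((-1286 - 412)*24)*(1/612004) = -1698*24*(1/612004) = -40752*1/612004 = -10188/153001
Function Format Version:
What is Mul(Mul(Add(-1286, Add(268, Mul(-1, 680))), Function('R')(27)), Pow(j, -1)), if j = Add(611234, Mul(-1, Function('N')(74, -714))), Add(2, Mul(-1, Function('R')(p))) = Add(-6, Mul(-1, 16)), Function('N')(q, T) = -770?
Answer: Rational(-10188, 153001) ≈ -0.066588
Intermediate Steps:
Function('R')(p) = 24 (Function('R')(p) = Add(2, Mul(-1, Add(-6, Mul(-1, 16)))) = Add(2, Mul(-1, Add(-6, -16))) = Add(2, Mul(-1, -22)) = Add(2, 22) = 24)
j = 612004 (j = Add(611234, Mul(-1, -770)) = Add(611234, 770) = 612004)
Mul(Mul(Add(-1286, Add(268, Mul(-1, 680))), Function('R')(27)), Pow(j, -1)) = Mul(Mul(Add(-1286, Add(268, Mul(-1, 680))), 24), Pow(612004, -1)) = Mul(Mul(Add(-1286, Add(268, -680)), 24), Rational(1, 612004)) = Mul(Mul(Add(-1286, -412), 24), Rational(1, 612004)) = Mul(Mul(-1698, 24), Rational(1, 612004)) = Mul(-40752, Rational(1, 612004)) = Rational(-10188, 153001)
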